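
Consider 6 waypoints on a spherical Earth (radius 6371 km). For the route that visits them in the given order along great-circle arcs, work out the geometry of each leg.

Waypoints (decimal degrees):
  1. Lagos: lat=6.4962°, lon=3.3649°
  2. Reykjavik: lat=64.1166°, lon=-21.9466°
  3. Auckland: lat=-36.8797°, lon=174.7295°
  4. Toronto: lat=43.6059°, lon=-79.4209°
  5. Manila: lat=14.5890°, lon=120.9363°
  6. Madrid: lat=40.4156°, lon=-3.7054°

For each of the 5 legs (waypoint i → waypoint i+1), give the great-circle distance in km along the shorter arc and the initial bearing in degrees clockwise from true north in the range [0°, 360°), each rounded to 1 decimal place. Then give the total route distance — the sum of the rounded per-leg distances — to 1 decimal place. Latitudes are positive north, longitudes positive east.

Leg 1: dist=6716.6 km, bearing=347.6°
Leg 2: dist=16788.0 km, bearing=331.8°
Leg 3: dist=13887.9 km, bearing=58.1°
Leg 4: dist=13220.9 km, bearing=337.4°
Leg 5: dist=11653.8 km, bearing=319.6°
Total: 62267.2 km

Leg 1: φ1=0.1133801, φ2=1.1190458, Δφ=1.0056657, Δλ=-0.4417690 rad; a=sin²(Δφ/2)+cosφ1·cosφ2·sin²(Δλ/2)=0.2530570706; c=2·atan2(√a, √(1-a))=1.054243281; dist=6371·c=6716.584 ≈ 6716.6 km; running total=6716.6 km
Leg 1 bearing: y=sinΔλ·cosφ2=-0.18663850, x=cosφ1·sinφ2-sinφ1·cosφ2·cosΔλ=0.84926016; θ=atan2(y, x)=-12.3946° <0 so +360° → 347.6054° ≈ 347.6°
Leg 2: φ1=1.1190458, φ2=-0.6436722, Δφ=-1.7627180, Δλ=3.4326455 rad; a=sin²(Δφ/2)+cosφ1·cosφ2·sin²(Δλ/2)=0.9372178750; c=2·atan2(√a, √(1-a))=2.635067858; dist=6371·c=16788.017 ≈ 16788.0 km; running total=23504.6 km
Leg 2 bearing: y=sinΔλ·cosφ2=-0.22953930, x=cosφ1·sinφ2-sinφ1·cosφ2·cosΔλ=0.42740359; θ=atan2(y, x)=-28.2383° <0 so +360° → 331.7617° ≈ 331.8°
Leg 3: φ1=-0.6436722, φ2=0.7610665, Δφ=1.4047387, Δλ=-4.4357613 rad; a=sin²(Δφ/2)+cosφ1·cosφ2·sin²(Δλ/2)=0.7860498538; c=2·atan2(√a, √(1-a))=2.179859947; dist=6371·c=13887.888 ≈ 13887.9 km; running total=37392.5 km
Leg 3 bearing: y=sinΔλ·cosφ2=0.69657192, x=cosφ1·sinφ2-sinφ1·cosφ2·cosΔλ=0.43300055; θ=atan2(y, x)=58.1342° ≈ 58.1°
Leg 4: φ1=0.7610665, φ2=0.2546261, Δφ=-0.5064404, Δλ=3.4968928 rad; a=sin²(Δφ/2)+cosφ1·cosφ2·sin²(Δλ/2)=0.7416319126; c=2·atan2(√a, √(1-a))=2.075175283; dist=6371·c=13220.942 ≈ 13220.9 km; running total=50613.4 km
Leg 4 bearing: y=sinΔλ·cosφ2=-0.33665556, x=cosφ1·sinφ2-sinφ1·cosφ2·cosΔλ=0.80815785; θ=atan2(y, x)=-22.6152° <0 so +360° → 337.3848° ≈ 337.4°
Leg 5: φ1=0.2546261, φ2=0.7053853, Δφ=0.4507592, Δλ=-2.1754081 rad; a=sin²(Δφ/2)+cosφ1·cosφ2·sin²(Δλ/2)=0.6277666723; c=2·atan2(√a, √(1-a))=1.829195649; dist=6371·c=11653.805 ≈ 11653.8 km; running total=62267.2 km
Leg 5 bearing: y=sinΔλ·cosφ2=-0.62638978, x=cosφ1·sinφ2-sinφ1·cosφ2·cosΔλ=0.73643639; θ=atan2(y, x)=-40.3834° <0 so +360° → 319.6166° ≈ 319.6°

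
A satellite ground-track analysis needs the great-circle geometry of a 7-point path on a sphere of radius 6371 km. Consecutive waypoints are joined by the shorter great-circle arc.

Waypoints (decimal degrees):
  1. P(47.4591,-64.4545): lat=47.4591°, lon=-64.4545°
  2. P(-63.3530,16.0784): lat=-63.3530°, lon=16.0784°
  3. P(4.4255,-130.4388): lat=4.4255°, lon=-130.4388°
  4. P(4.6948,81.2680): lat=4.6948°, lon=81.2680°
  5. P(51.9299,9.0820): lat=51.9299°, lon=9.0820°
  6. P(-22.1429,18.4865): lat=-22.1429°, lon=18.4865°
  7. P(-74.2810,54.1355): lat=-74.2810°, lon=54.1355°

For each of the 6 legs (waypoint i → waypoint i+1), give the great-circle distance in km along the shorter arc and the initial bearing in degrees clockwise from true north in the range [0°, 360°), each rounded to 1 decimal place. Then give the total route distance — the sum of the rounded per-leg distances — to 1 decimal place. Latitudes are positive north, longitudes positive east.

Leg 1: dist=14176.5 km, bearing=146.1°
Leg 2: dist=12923.8 km, bearing=217.8°
Leg 3: dist=16350.1 km, bearing=285.7°
Leg 4: dist=8381.6 km, bearing=322.6°
Leg 5: dist=8287.3 km, bearing=171.0°
Leg 6: dist=6168.8 km, bearing=169.0°
Total: 66288.1 km

Leg 1: φ1=0.8283176, φ2=-1.1057184, Δφ=-1.9340360, Δλ=1.4055643 rad; a=sin²(Δφ/2)+cosφ1·cosφ2·sin²(Δλ/2)=0.8043306378; c=2·atan2(√a, √(1-a))=2.225168562; dist=6371·c=14176.549 ≈ 14176.5 km; running total=14176.5 km
Leg 1 bearing: y=sinΔλ·cosφ2=0.44238404, x=cosφ1·sinφ2-sinφ1·cosφ2·cosΔλ=-0.65865606; θ=atan2(y, x)=146.1129° ≈ 146.1°
Leg 2: φ1=-1.1057184, φ2=0.0772395, Δφ=1.1829580, Δλ=-2.5572076 rad; a=sin²(Δφ/2)+cosφ1·cosφ2·sin²(Δλ/2)=0.7209587689; c=2·atan2(√a, √(1-a))=2.028531468; dist=6371·c=12923.774 ≈ 12923.8 km; running total=27100.3 km
Leg 2 bearing: y=sinΔλ·cosφ2=-0.55004178, x=cosφ1·sinφ2-sinφ1·cosφ2·cosΔλ=-0.70863455; θ=atan2(y, x)=-142.1814° <0 so +360° → 217.8186° ≈ 217.8°
Leg 3: φ1=0.0772395, φ2=0.0819397, Δφ=0.0047002, Δλ=3.6949807 rad; a=sin²(Δφ/2)+cosφ1·cosφ2·sin²(Δλ/2)=0.9195253558; c=2·atan2(√a, √(1-a))=2.566332349; dist=6371·c=16350.103 ≈ 16350.1 km; running total=43450.4 km
Leg 3 bearing: y=sinΔλ·cosφ2=-0.52380923, x=cosφ1·sinφ2-sinφ1·cosφ2·cosΔλ=0.14702990; θ=atan2(y, x)=-74.3209° <0 so +360° → 285.6791° ≈ 285.7°
Leg 4: φ1=0.0819397, φ2=0.9063477, Δφ=0.8244080, Δλ=-1.2598834 rad; a=sin²(Δφ/2)+cosφ1·cosφ2·sin²(Δλ/2)=0.3737773123; c=2·atan2(√a, √(1-a))=1.315589672; dist=6371·c=8381.622 ≈ 8381.6 km; running total=51832.0 km
Leg 4 bearing: y=sinΔλ·cosφ2=-0.58706083, x=cosφ1·sinφ2-sinφ1·cosφ2·cosΔλ=0.76917548; θ=atan2(y, x)=-37.3521° <0 so +360° → 322.6479° ≈ 322.6°
Leg 5: φ1=0.9063477, φ2=-0.3864665, Δφ=-1.2928142, Δλ=0.1641395 rad; a=sin²(Δφ/2)+cosφ1·cosφ2·sin²(Δλ/2)=0.3666304213; c=2·atan2(√a, √(1-a))=1.300788316; dist=6371·c=8287.322 ≈ 8287.3 km; running total=60119.3 km
Leg 5 bearing: y=sinΔλ·cosφ2=0.15135190, x=cosφ1·sinφ2-sinφ1·cosφ2·cosΔλ=-0.95181029; θ=atan2(y, x)=170.9648° ≈ 171.0°
Leg 6: φ1=-0.3864665, φ2=-1.2964480, Δφ=-0.9099815, Δλ=0.6221924 rad; a=sin²(Δφ/2)+cosφ1·cosφ2·sin²(Δλ/2)=0.2166324295; c=2·atan2(√a, √(1-a))=0.968258586; dist=6371·c=6168.775 ≈ 6168.8 km; running total=66288.1 km
Leg 6 bearing: y=sinΔλ·cosφ2=0.15789690, x=cosφ1·sinφ2-sinφ1·cosφ2·cosΔλ=-0.80862838; θ=atan2(y, x)=168.9512° ≈ 169.0°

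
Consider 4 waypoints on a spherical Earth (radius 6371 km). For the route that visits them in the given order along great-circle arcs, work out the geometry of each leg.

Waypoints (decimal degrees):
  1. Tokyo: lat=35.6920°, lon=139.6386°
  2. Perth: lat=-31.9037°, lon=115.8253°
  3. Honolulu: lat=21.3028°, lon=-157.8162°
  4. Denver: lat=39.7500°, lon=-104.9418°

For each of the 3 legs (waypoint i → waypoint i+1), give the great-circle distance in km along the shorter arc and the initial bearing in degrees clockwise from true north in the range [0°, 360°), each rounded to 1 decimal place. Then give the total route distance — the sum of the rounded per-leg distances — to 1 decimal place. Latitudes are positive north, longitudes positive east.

Leg 1: φ1=0.6229429, φ2=-0.5568246, Δφ=-1.1797675, Δλ=-0.4156205 rad; a=sin²(Δφ/2)+cosφ1·cosφ2·sin²(Δλ/2)=0.3387791132; c=2·atan2(√a, √(1-a))=1.242488420; dist=6371·c=7915.894 ≈ 7915.9 km; running total=7915.9 km
Leg 1 bearing: y=sinΔλ·cosφ2=-0.34276505, x=cosφ1·sinφ2-sinφ1·cosφ2·cosΔλ=-0.88235108; θ=atan2(y, x)=-158.7705° <0 so +360° → 201.2295° ≈ 201.2°
Leg 2: φ1=-0.5568246, φ2=0.3718040, Δφ=0.9286286, Δλ=-4.7759451 rad; a=sin²(Δφ/2)+cosφ1·cosφ2·sin²(Δλ/2)=0.5708825225; c=2·atan2(√a, √(1-a))=1.713040568; dist=6371·c=10913.781 ≈ 10913.8 km; running total=18829.7 km
Leg 2 bearing: y=sinΔλ·cosφ2=0.92979241, x=cosφ1·sinφ2-sinφ1·cosφ2·cosΔλ=0.33968918; θ=atan2(y, x)=69.9308° ≈ 69.9°
Leg 3: φ1=0.3718040, φ2=0.6937684, Δφ=0.3219644, Δλ=0.9228324 rad; a=sin²(Δφ/2)+cosφ1·cosφ2·sin²(Δλ/2)=0.1676775105; c=2·atan2(√a, √(1-a))=0.843777770; dist=6371·c=5375.708 ≈ 5375.7 km; running total=24205.4 km
Leg 3 bearing: y=sinΔλ·cosφ2=0.61300861, x=cosφ1·sinφ2-sinφ1·cosφ2·cosΔλ=0.42716214; θ=atan2(y, x)=55.1301° ≈ 55.1°

Leg 1: dist=7915.9 km, bearing=201.2°
Leg 2: dist=10913.8 km, bearing=69.9°
Leg 3: dist=5375.7 km, bearing=55.1°
Total: 24205.4 km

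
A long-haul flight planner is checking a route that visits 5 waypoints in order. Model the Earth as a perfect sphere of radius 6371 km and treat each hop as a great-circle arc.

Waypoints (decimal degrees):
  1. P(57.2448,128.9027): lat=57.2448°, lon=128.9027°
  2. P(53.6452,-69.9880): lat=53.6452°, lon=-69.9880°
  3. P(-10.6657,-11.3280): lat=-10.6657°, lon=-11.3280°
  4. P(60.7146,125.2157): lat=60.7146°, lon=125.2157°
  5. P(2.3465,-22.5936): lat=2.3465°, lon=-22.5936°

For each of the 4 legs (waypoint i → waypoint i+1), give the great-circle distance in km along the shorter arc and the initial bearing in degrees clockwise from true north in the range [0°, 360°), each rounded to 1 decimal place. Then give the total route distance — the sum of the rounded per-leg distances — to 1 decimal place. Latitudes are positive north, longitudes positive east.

Leg 1: φ1=0.9991102, φ2=0.9362854, Δφ=-0.0628249, Δλ=-3.4712976 rad; a=sin²(Δφ/2)+cosφ1·cosφ2·sin²(Δλ/2)=0.3130750406; c=2·atan2(√a, √(1-a))=1.187639857; dist=6371·c=7566.454 ≈ 7566.5 km; running total=7566.5 km
Leg 1 bearing: y=sinΔλ·cosφ2=0.19192194, x=cosφ1·sinφ2-sinφ1·cosφ2·cosΔλ=0.90741512; θ=atan2(y, x)=11.9423° ≈ 11.9°
Leg 2: φ1=0.9362854, φ2=-0.1861516, Δφ=-1.1224369, Δλ=1.0238101 rad; a=sin²(Δφ/2)+cosφ1·cosφ2·sin²(Δλ/2)=0.4230327666; c=2·atan2(√a, √(1-a))=1.416247351; dist=6371·c=9022.912 ≈ 9022.9 km; running total=16589.4 km
Leg 2 bearing: y=sinΔλ·cosφ2=0.83934037, x=cosφ1·sinφ2-sinφ1·cosφ2·cosΔλ=-0.52135585; θ=atan2(y, x)=121.8465° ≈ 121.8°
Leg 3: φ1=-0.1861516, φ2=1.0596697, Δφ=1.2458213, Δλ=2.3831371 rad; a=sin²(Δφ/2)+cosφ1·cosφ2·sin²(Δλ/2)=0.7551853734; c=2·atan2(√a, √(1-a))=2.106412186; dist=6371·c=13419.952 ≈ 13420.0 km; running total=30009.4 km
Leg 3 bearing: y=sinΔλ·cosφ2=0.33644495, x=cosφ1·sinφ2-sinφ1·cosφ2·cosΔλ=0.79140792; θ=atan2(y, x)=23.0314° ≈ 23.0°
Leg 4: φ1=1.0596697, φ2=0.0409542, Δφ=-1.0187155, Δλ=-2.5797590 rad; a=sin²(Δφ/2)+cosφ1·cosφ2·sin²(Δλ/2)=0.6889546230; c=2·atan2(√a, √(1-a))=1.958333362; dist=6371·c=12476.542 ≈ 12476.5 km; running total=42485.9 km
Leg 4 bearing: y=sinΔλ·cosφ2=-0.53229221, x=cosφ1·sinφ2-sinφ1·cosφ2·cosΔλ=0.75752861; θ=atan2(y, x)=-35.0945° <0 so +360° → 324.9055° ≈ 324.9°

Leg 1: dist=7566.5 km, bearing=11.9°
Leg 2: dist=9022.9 km, bearing=121.8°
Leg 3: dist=13420.0 km, bearing=23.0°
Leg 4: dist=12476.5 km, bearing=324.9°
Total: 42485.9 km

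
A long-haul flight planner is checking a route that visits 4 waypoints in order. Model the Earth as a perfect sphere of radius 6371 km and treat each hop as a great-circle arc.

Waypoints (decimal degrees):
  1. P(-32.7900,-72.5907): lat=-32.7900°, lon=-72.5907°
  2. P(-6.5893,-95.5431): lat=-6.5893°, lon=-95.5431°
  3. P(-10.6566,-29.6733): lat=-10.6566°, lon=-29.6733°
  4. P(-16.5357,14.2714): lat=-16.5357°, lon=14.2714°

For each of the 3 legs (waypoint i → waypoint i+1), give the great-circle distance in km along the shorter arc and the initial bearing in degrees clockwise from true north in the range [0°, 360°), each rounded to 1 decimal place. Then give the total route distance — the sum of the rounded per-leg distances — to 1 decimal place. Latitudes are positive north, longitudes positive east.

Leg 1: dist=3756.6 km, bearing=315.8°
Leg 2: dist=7243.8 km, bearing=98.7°
Leg 3: dist=4785.1 km, bearing=102.9°
Total: 15785.5 km

Leg 1: φ1=-0.5722935, φ2=-0.1150050, Δφ=0.4572885, Δλ=-0.4005950 rad; a=sin²(Δφ/2)+cosφ1·cosφ2·sin²(Δλ/2)=0.0844316153; c=2·atan2(√a, √(1-a))=0.589647456; dist=6371·c=3756.644 ≈ 3756.6 km; running total=3756.6 km
Leg 1 bearing: y=sinΔλ·cosφ2=-0.38739023, x=cosφ1·sinφ2-sinφ1·cosφ2·cosΔλ=0.39892416; θ=atan2(y, x)=-44.1596° <0 so +360° → 315.8404° ≈ 315.8°
Leg 2: φ1=-0.1150050, φ2=-0.1859928, Δφ=-0.0709878, Δλ=1.1496449 rad; a=sin²(Δφ/2)+cosφ1·cosφ2·sin²(Δλ/2)=0.2898364883; c=2·atan2(√a, √(1-a))=1.136990630; dist=6371·c=7243.767 ≈ 7243.8 km; running total=11000.4 km
Leg 2 bearing: y=sinΔλ·cosφ2=0.89687903, x=cosφ1·sinφ2-sinφ1·cosφ2·cosΔλ=-0.13759799; θ=atan2(y, x)=98.7222° ≈ 98.7°
Leg 3: φ1=-0.1859928, φ2=-0.2886024, Δφ=-0.1026097, Δλ=0.7669797 rad; a=sin²(Δφ/2)+cosφ1·cosφ2·sin²(Δλ/2)=0.1345204635; c=2·atan2(√a, √(1-a))=0.751070035; dist=6371·c=4785.067 ≈ 4785.1 km; running total=15785.5 km
Leg 3 bearing: y=sinΔλ·cosφ2=0.66526322, x=cosφ1·sinφ2-sinφ1·cosφ2·cosΔλ=-0.15206475; θ=atan2(y, x)=102.8754° ≈ 102.9°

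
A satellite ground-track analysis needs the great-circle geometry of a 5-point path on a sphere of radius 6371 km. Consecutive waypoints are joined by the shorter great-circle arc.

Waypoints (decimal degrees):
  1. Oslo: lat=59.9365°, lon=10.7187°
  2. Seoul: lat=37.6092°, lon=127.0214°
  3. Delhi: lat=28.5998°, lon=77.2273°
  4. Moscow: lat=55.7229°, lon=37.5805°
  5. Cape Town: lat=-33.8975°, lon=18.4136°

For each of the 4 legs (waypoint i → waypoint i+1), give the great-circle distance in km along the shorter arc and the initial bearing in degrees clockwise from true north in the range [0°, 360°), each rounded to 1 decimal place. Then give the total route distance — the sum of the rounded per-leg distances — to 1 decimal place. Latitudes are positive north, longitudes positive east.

Leg 1: φ1=1.0460893, φ2=0.6564044, Δφ=-0.3896849, Δλ=2.0298650 rad; a=sin²(Δφ/2)+cosφ1·cosφ2·sin²(Δλ/2)=0.3238396599; c=2·atan2(√a, √(1-a))=1.210746698; dist=6371·c=7713.667 ≈ 7713.7 km; running total=7713.7 km
Leg 1 bearing: y=sinΔλ·cosφ2=0.71017253, x=cosφ1·sinφ2-sinφ1·cosφ2·cosΔλ=0.60952860; θ=atan2(y, x)=49.3611° ≈ 49.4°
Leg 2: φ1=0.6564044, φ2=0.4991607, Δφ=-0.1572437, Δλ=-0.8690710 rad; a=sin²(Δφ/2)+cosφ1·cosφ2·sin²(Δλ/2)=0.1294391000; c=2·atan2(√a, √(1-a))=0.736056596; dist=6371·c=4689.417 ≈ 4689.4 km; running total=12403.1 km
Leg 2 bearing: y=sinΔλ·cosφ2=-0.67054283, x=cosφ1·sinφ2-sinφ1·cosφ2·cosΔλ=0.03332859; θ=atan2(y, x)=-87.1545° <0 so +360° → 272.8455° ≈ 272.8°
Leg 3: φ1=0.4991607, φ2=0.9725481, Δφ=0.4733874, Δλ=-0.6919672 rad; a=sin²(Δφ/2)+cosφ1·cosφ2·sin²(Δλ/2)=0.1118522501; c=2·atan2(√a, √(1-a))=0.682028680; dist=6371·c=4345.205 ≈ 4345.2 km; running total=16748.3 km
Leg 3 bearing: y=sinΔλ·cosφ2=-0.35934887, x=cosφ1·sinφ2-sinφ1·cosφ2·cosΔλ=0.51791282; θ=atan2(y, x)=-34.7545° <0 so +360° → 325.2455° ≈ 325.2°
Leg 4: φ1=0.9725481, φ2=-0.5916230, Δφ=-1.5641711, Δλ=-0.3345255 rad; a=sin²(Δφ/2)+cosφ1·cosφ2·sin²(Δλ/2)=0.5096442962; c=2·atan2(√a, √(1-a))=1.590086115; dist=6371·c=10130.439 ≈ 10130.4 km; running total=26878.7 km
Leg 4 bearing: y=sinΔλ·cosφ2=-0.27251847, x=cosφ1·sinφ2-sinφ1·cosφ2·cosΔλ=-0.96195719; θ=atan2(y, x)=-164.1828° <0 so +360° → 195.8172° ≈ 195.8°

Leg 1: dist=7713.7 km, bearing=49.4°
Leg 2: dist=4689.4 km, bearing=272.8°
Leg 3: dist=4345.2 km, bearing=325.2°
Leg 4: dist=10130.4 km, bearing=195.8°
Total: 26878.7 km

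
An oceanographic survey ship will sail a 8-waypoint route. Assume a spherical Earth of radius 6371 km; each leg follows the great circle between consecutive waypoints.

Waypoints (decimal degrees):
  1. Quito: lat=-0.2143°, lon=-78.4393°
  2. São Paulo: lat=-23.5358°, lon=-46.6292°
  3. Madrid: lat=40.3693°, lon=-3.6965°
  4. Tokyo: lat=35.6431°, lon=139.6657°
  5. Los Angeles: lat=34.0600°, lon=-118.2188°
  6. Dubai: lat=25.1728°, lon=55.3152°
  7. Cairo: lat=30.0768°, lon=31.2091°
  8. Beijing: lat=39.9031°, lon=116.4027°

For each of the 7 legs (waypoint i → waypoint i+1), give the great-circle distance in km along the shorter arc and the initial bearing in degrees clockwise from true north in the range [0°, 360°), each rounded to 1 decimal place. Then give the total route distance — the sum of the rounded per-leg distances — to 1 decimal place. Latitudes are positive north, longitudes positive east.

Leg 1: φ1=-0.0037402, φ2=-0.4107772, Δφ=-0.4070370, Δλ=0.5551910 rad; a=sin²(Δφ/2)+cosφ1·cosφ2·sin²(Δλ/2)=0.1097031572; c=2·atan2(√a, √(1-a))=0.675181234; dist=6371·c=4301.580 ≈ 4301.6 km; running total=4301.6 km
Leg 1 bearing: y=sinΔλ·cosφ2=0.48325608, x=cosφ1·sinφ2-sinφ1·cosφ2·cosΔλ=-0.39640517; θ=atan2(y, x)=129.3613° ≈ 129.4°
Leg 2: φ1=-0.4107772, φ2=0.7045772, Δφ=1.1153544, Δλ=0.7493170 rad; a=sin²(Δφ/2)+cosφ1·cosφ2·sin²(Δλ/2)=0.3736161434; c=2·atan2(√a, √(1-a))=1.315256530; dist=6371·c=8379.499 ≈ 8379.5 km; running total=12681.1 km
Leg 2 bearing: y=sinΔλ·cosφ2=0.51894978, x=cosφ1·sinφ2-sinφ1·cosφ2·cosΔλ=0.81657798; θ=atan2(y, x)=32.4367° ≈ 32.4°
Leg 3: φ1=0.7045772, φ2=0.6220895, Δφ=-0.0824878, Δλ=2.5021424 rad; a=sin²(Δφ/2)+cosφ1·cosφ2·sin²(Δλ/2)=0.5596907648; c=2·atan2(√a, √(1-a))=1.690463261; dist=6371·c=10769.941 ≈ 10769.9 km; running total=23451.0 km
Leg 3 bearing: y=sinΔλ·cosφ2=0.48496000, x=cosφ1·sinφ2-sinφ1·cosφ2·cosΔλ=0.86634973; θ=atan2(y, x)=29.2390° ≈ 29.2°
Leg 4: φ1=0.6220895, φ2=0.5944591, Δφ=-0.0276303, Δλ=-4.5009336 rad; a=sin²(Δφ/2)+cosφ1·cosφ2·sin²(Δλ/2)=0.4074687072; c=2·atan2(√a, √(1-a))=1.384660779; dist=6371·c=8821.674 ≈ 8821.7 km; running total=32272.7 km
Leg 4 bearing: y=sinΔλ·cosφ2=0.80999901, x=cosφ1·sinφ2-sinφ1·cosφ2·cosΔλ=0.55646513; θ=atan2(y, x)=55.5111° ≈ 55.5°
Leg 5: φ1=0.5944591, φ2=0.4393482, Δφ=-0.1551109, Δλ=3.0287397 rad; a=sin²(Δφ/2)+cosφ1·cosφ2·sin²(Δλ/2)=0.7533908212; c=2·atan2(√a, √(1-a))=2.102243732; dist=6371·c=13393.395 ≈ 13393.4 km; running total=45666.1 km
Leg 5 bearing: y=sinΔλ·cosφ2=0.10191858, x=cosφ1·sinφ2-sinφ1·cosφ2·cosΔλ=0.85602860; θ=atan2(y, x)=6.7897° ≈ 6.8°
Leg 6: φ1=0.4393482, φ2=0.5249392, Δφ=0.0855909, Δλ=-0.4207308 rad; a=sin²(Δφ/2)+cosφ1·cosφ2·sin²(Δλ/2)=0.0359802287; c=2·atan2(√a, √(1-a))=0.381681708; dist=6371·c=2431.694 ≈ 2431.7 km; running total=48097.8 km
Leg 6 bearing: y=sinΔλ·cosφ2=-0.35343467, x=cosφ1·sinφ2-sinφ1·cosφ2·cosΔλ=0.11758633; θ=atan2(y, x)=-71.5979° <0 so +360° → 288.4021° ≈ 288.4°
Leg 7: φ1=0.5249392, φ2=0.6964405, Δφ=0.1715013, Δλ=1.4869088 rad; a=sin²(Δφ/2)+cosφ1·cosφ2·sin²(Δλ/2)=0.3114437443; c=2·atan2(√a, √(1-a))=1.184119691; dist=6371·c=7544.027 ≈ 7544.0 km; running total=55641.8 km
Leg 7 bearing: y=sinΔλ·cosφ2=0.76443284, x=cosφ1·sinφ2-sinφ1·cosφ2·cosΔλ=0.52290400; θ=atan2(y, x)=55.6262° ≈ 55.6°

Leg 1: dist=4301.6 km, bearing=129.4°
Leg 2: dist=8379.5 km, bearing=32.4°
Leg 3: dist=10769.9 km, bearing=29.2°
Leg 4: dist=8821.7 km, bearing=55.5°
Leg 5: dist=13393.4 km, bearing=6.8°
Leg 6: dist=2431.7 km, bearing=288.4°
Leg 7: dist=7544.0 km, bearing=55.6°
Total: 55641.8 km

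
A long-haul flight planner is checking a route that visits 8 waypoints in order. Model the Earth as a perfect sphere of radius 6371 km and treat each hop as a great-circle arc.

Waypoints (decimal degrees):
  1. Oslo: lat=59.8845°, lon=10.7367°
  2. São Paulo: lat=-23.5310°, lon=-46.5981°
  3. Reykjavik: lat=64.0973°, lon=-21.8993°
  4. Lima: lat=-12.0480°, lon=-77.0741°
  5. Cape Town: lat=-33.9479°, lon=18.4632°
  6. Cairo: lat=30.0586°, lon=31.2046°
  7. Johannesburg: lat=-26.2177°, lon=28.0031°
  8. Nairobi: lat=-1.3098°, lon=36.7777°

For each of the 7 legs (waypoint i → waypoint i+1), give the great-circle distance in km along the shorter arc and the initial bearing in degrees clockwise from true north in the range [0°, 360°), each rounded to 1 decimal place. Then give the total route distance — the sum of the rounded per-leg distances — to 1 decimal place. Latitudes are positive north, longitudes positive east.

Leg 1: φ1=1.0451817, φ2=-0.4106934, Δφ=-1.4558751, Δλ=-1.0006810 rad; a=sin²(Δφ/2)+cosφ1·cosφ2·sin²(Δλ/2)=0.5485331098; c=2·atan2(√a, √(1-a))=1.668015620; dist=6371·c=10626.928 ≈ 10626.9 km; running total=10626.9 km
Leg 1 bearing: y=sinΔλ·cosφ2=-0.77183498, x=cosφ1·sinφ2-sinφ1·cosφ2·cosΔλ=-0.62837005; θ=atan2(y, x)=-129.1499° <0 so +360° → 230.8501° ≈ 230.9°
Leg 2: φ1=-0.4106934, φ2=1.1187089, Δφ=1.5294024, Δλ=0.4310754 rad; a=sin²(Δφ/2)+cosφ1·cosφ2·sin²(Δλ/2)=0.4976292337; c=2·atan2(√a, √(1-a))=1.566054776; dist=6371·c=9977.335 ≈ 9977.3 km; running total=20604.2 km
Leg 2 bearing: y=sinΔλ·cosφ2=0.18253449, x=cosφ1·sinφ2-sinφ1·cosφ2·cosΔλ=0.98318802; θ=atan2(y, x)=10.5175° ≈ 10.5°
Leg 3: φ1=1.1187089, φ2=-0.2102773, Δφ=-1.3289862, Δλ=-0.9629819 rad; a=sin²(Δφ/2)+cosφ1·cosφ2·sin²(Δλ/2)=0.4718928921; c=2·atan2(√a, √(1-a))=1.514552462; dist=6371·c=9649.214 ≈ 9649.2 km; running total=30253.4 km
Leg 3 bearing: y=sinΔλ·cosφ2=-0.80281626, x=cosφ1·sinφ2-sinφ1·cosφ2·cosΔλ=-0.59357057; θ=atan2(y, x)=-126.4778° <0 so +360° → 233.5222° ≈ 233.5°
Leg 4: φ1=-0.2102773, φ2=-0.5925026, Δφ=-0.3822254, Δλ=1.6674404 rad; a=sin²(Δφ/2)+cosφ1·cosφ2·sin²(Δλ/2)=0.4808596369; c=2·atan2(√a, √(1-a))=1.532506245; dist=6371·c=9763.597 ≈ 9763.6 km; running total=40017.0 km
Leg 4 bearing: y=sinΔλ·cosφ2=0.82567471, x=cosφ1·sinφ2-sinφ1·cosφ2·cosΔλ=-0.56284621; θ=atan2(y, x)=124.2815° ≈ 124.3°
Leg 5: φ1=-0.5925026, φ2=0.5246215, Δφ=1.1171242, Δλ=0.2223794 rad; a=sin²(Δφ/2)+cosφ1·cosφ2·sin²(Δλ/2)=0.2897054206; c=2·atan2(√a, √(1-a))=1.136701716; dist=6371·c=7241.927 ≈ 7241.9 km; running total=47258.9 km
Leg 5 bearing: y=sinΔλ·cosφ2=0.19088991, x=cosφ1·sinφ2-sinφ1·cosφ2·cosΔλ=0.88694182; θ=atan2(y, x)=12.1461° ≈ 12.1°
Leg 6: φ1=0.5246215, φ2=-0.4575852, Δφ=-0.9822067, Δλ=-0.0558767 rad; a=sin²(Δφ/2)+cosφ1·cosφ2·sin²(Δλ/2)=0.2230116624; c=2·atan2(√a, √(1-a))=0.983663035; dist=6371·c=6266.917 ≈ 6266.9 km; running total=53525.8 km
Leg 6 bearing: y=sinΔλ·cosφ2=-0.05010215, x=cosφ1·sinφ2-sinφ1·cosφ2·cosΔλ=-0.83102324; θ=atan2(y, x)=-176.5498° <0 so +360° → 183.4502° ≈ 183.5°
Leg 7: φ1=-0.4575852, φ2=-0.0228603, Δφ=0.4347249, Δλ=0.1531457 rad; a=sin²(Δφ/2)+cosφ1·cosφ2·sin²(Δλ/2)=0.0517555623; c=2·atan2(√a, √(1-a))=0.459016075; dist=6371·c=2924.391 ≈ 2924.4 km; running total=56450.2 km
Leg 7 bearing: y=sinΔλ·cosφ2=0.15250787, x=cosφ1·sinφ2-sinφ1·cosφ2·cosΔλ=0.41599164; θ=atan2(y, x)=20.1336° ≈ 20.1°

Leg 1: dist=10626.9 km, bearing=230.9°
Leg 2: dist=9977.3 km, bearing=10.5°
Leg 3: dist=9649.2 km, bearing=233.5°
Leg 4: dist=9763.6 km, bearing=124.3°
Leg 5: dist=7241.9 km, bearing=12.1°
Leg 6: dist=6266.9 km, bearing=183.5°
Leg 7: dist=2924.4 km, bearing=20.1°
Total: 56450.2 km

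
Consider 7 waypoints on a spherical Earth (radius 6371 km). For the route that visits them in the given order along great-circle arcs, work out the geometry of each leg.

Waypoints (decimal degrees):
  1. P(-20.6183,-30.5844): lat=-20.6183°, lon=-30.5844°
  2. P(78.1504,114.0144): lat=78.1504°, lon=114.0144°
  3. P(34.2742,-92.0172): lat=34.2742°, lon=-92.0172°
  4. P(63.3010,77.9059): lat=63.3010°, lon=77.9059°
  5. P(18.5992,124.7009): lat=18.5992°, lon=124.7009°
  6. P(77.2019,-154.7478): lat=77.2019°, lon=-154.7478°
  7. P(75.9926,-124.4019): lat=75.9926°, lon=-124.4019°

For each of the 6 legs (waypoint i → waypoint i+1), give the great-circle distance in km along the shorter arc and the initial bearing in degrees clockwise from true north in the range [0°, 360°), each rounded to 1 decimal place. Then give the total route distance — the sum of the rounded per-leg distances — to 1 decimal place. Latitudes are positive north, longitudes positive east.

Leg 1: φ1=-0.3598572, φ2=1.3639818, Δφ=1.7238390, Δλ=2.5237252 rad; a=sin²(Δφ/2)+cosφ1·cosφ2·sin²(Δλ/2)=0.7506469975; c=2·atan2(√a, √(1-a))=2.095889925; dist=6371·c=13352.915 ≈ 13352.9 km; running total=13352.9 km
Leg 1 bearing: y=sinΔλ·cosφ2=0.11895505, x=cosφ1·sinφ2-sinφ1·cosφ2·cosΔλ=0.85706127; θ=atan2(y, x)=7.9018° ≈ 7.9°
Leg 2: φ1=1.3639818, φ2=0.5981976, Δφ=-0.7657842, Δλ=-3.5959298 rad; a=sin²(Δφ/2)+cosφ1·cosφ2·sin²(Δλ/2)=0.3006592165; c=2·atan2(√a, √(1-a))=1.160717558; dist=6371·c=7394.932 ≈ 7394.9 km; running total=20747.8 km
Leg 2 bearing: y=sinΔλ·cosφ2=0.36265843, x=cosφ1·sinφ2-sinφ1·cosφ2·cosΔλ=0.84233715; θ=atan2(y, x)=23.2937° ≈ 23.3°
Leg 3: φ1=0.5981976, φ2=1.1048109, Δφ=0.5066132, Δλ=2.9657176 rad; a=sin²(Δφ/2)+cosφ1·cosφ2·sin²(Δλ/2)=0.4312225903; c=2·atan2(√a, √(1-a))=1.432803985; dist=6371·c=9128.394 ≈ 9128.4 km; running total=29876.2 km
Leg 3 bearing: y=sinΔλ·cosφ2=0.07861452, x=cosφ1·sinφ2-sinφ1·cosφ2·cosΔλ=0.98736945; θ=atan2(y, x)=4.5523° ≈ 4.6°
Leg 4: φ1=1.1048109, φ2=0.3246173, Δφ=-0.7801936, Δλ=0.8167268 rad; a=sin²(Δφ/2)+cosφ1·cosφ2·sin²(Δλ/2)=0.2117636158; c=2·atan2(√a, √(1-a))=0.956390925; dist=6371·c=6093.167 ≈ 6093.2 km; running total=35969.4 km
Leg 4 bearing: y=sinΔλ·cosφ2=0.69084006, x=cosφ1·sinφ2-sinφ1·cosφ2·cosΔλ=-0.43637043; θ=atan2(y, x)=122.2786° ≈ 122.3°
Leg 5: φ1=0.3246173, φ2=1.3474273, Δφ=1.0228101, Δλ=-4.8772999 rad; a=sin²(Δφ/2)+cosφ1·cosφ2·sin²(Δλ/2)=0.3272558795; c=2·atan2(√a, √(1-a))=1.218037313; dist=6371·c=7760.116 ≈ 7760.1 km; running total=43729.5 km
Leg 5 bearing: y=sinΔλ·cosφ2=0.21851085, x=cosφ1·sinφ2-sinφ1·cosφ2·cosΔλ=0.91262856; θ=atan2(y, x)=13.4649° ≈ 13.5°
Leg 6: φ1=1.3474273, φ2=1.3263211, Δφ=-0.0211063, Δλ=0.5296359 rad; a=sin²(Δφ/2)+cosφ1·cosφ2·sin²(Δλ/2)=0.0037843930; c=2·atan2(√a, √(1-a))=0.123112576; dist=6371·c=784.350 ≈ 784.4 km; running total=44513.9 km
Leg 6 bearing: y=sinΔλ·cosφ2=0.12228688, x=cosφ1·sinφ2-sinφ1·cosφ2·cosΔλ=0.01123406; θ=atan2(y, x)=84.7512° ≈ 84.8°

Leg 1: dist=13352.9 km, bearing=7.9°
Leg 2: dist=7394.9 km, bearing=23.3°
Leg 3: dist=9128.4 km, bearing=4.6°
Leg 4: dist=6093.2 km, bearing=122.3°
Leg 5: dist=7760.1 km, bearing=13.5°
Leg 6: dist=784.4 km, bearing=84.8°
Total: 44513.9 km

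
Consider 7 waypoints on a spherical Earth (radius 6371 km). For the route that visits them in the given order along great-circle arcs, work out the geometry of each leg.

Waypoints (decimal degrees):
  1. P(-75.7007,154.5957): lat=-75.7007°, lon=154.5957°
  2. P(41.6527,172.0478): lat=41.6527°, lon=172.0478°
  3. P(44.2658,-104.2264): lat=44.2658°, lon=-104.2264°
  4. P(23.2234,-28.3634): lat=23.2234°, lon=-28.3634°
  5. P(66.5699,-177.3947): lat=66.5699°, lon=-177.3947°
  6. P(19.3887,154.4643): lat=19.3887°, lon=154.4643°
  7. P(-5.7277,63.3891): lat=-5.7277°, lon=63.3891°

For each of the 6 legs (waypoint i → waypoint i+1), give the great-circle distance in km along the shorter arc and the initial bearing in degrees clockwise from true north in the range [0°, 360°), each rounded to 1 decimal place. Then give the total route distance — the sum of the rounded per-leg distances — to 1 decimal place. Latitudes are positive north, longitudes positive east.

Leg 1: dist=13110.2 km, bearing=14.7°
Leg 2: dist=6505.9 km, bearing=56.6°
Leg 3: dist=7133.6 km, bearing=82.0°
Leg 4: dist=9698.5 km, bearing=348.2°
Leg 5: dist=5621.4 km, bearing=215.2°
Leg 6: dist=10331.0 km, bearing=264.9°
Total: 52400.6 km

Leg 1: φ1=-1.3212265, φ2=0.7269768, Δφ=2.0482032, Δλ=0.3045966 rad; a=sin²(Δφ/2)+cosφ1·cosφ2·sin²(Δλ/2)=0.7339862770; c=2·atan2(√a, √(1-a))=2.057791550; dist=6371·c=13110.190 ≈ 13110.2 km; running total=13110.2 km
Leg 1 bearing: y=sinΔλ·cosφ2=0.22408767, x=cosφ1·sinφ2-sinφ1·cosφ2·cosΔλ=0.85486046; θ=atan2(y, x)=14.6887° ≈ 14.7°
Leg 2: φ1=0.7269768, φ2=0.7725840, Δφ=0.0456072, Δλ=-4.8218944 rad; a=sin²(Δφ/2)+cosφ1·cosφ2·sin²(Δλ/2)=0.2388159000; c=2·atan2(√a, √(1-a))=1.021170501; dist=6371·c=6505.877 ≈ 6505.9 km; running total=19616.1 km
Leg 2 bearing: y=sinΔλ·cosφ2=0.71182019, x=cosφ1·sinφ2-sinφ1·cosφ2·cosΔλ=0.46951409; θ=atan2(y, x)=56.5913° ≈ 56.6°
Leg 3: φ1=0.7725840, φ2=0.4053248, Δφ=-0.3672592, Δλ=1.3240591 rad; a=sin²(Δφ/2)+cosφ1·cosφ2·sin²(Δλ/2)=0.2820197346; c=2·atan2(√a, √(1-a))=1.119691028; dist=6371·c=7133.552 ≈ 7133.6 km; running total=26749.7 km
Leg 3 bearing: y=sinΔλ·cosφ2=0.89114277, x=cosφ1·sinφ2-sinφ1·cosφ2·cosΔλ=0.12570990; θ=atan2(y, x)=81.9705° ≈ 82.0°
Leg 4: φ1=0.4053248, φ2=1.1618639, Δφ=0.7565391, Δλ=-2.6010869 rad; a=sin²(Δφ/2)+cosφ1·cosφ2·sin²(Δλ/2)=0.4757588028; c=2·atan2(√a, √(1-a))=1.522294919; dist=6371·c=9698.541 ≈ 9698.5 km; running total=36448.2 km
Leg 4 bearing: y=sinΔλ·cosφ2=-0.20460835, x=cosφ1·sinφ2-sinφ1·cosφ2·cosΔλ=0.97764251; θ=atan2(y, x)=-11.8207° <0 so +360° → 348.1793° ≈ 348.2°
Leg 5: φ1=1.1618639, φ2=0.3383967, Δφ=-0.8234673, Δλ=5.7920322 rad; a=sin²(Δφ/2)+cosφ1·cosφ2·sin²(Δλ/2)=0.1823281486; c=2·atan2(√a, √(1-a))=0.882342810; dist=6371·c=5621.406 ≈ 5621.4 km; running total=42069.6 km
Leg 5 bearing: y=sinΔλ·cosφ2=-0.44489525, x=cosφ1·sinφ2-sinφ1·cosφ2·cosΔλ=-0.63119458; θ=atan2(y, x)=-144.8220° <0 so +360° → 215.1780° ≈ 215.2°
Leg 6: φ1=0.3383967, φ2=-0.0999672, Δφ=-0.4383639, Δλ=-1.5895621 rad; a=sin²(Δφ/2)+cosφ1·cosφ2·sin²(Δλ/2)=0.5253717551; c=2·atan2(√a, √(1-a))=1.621561639; dist=6371·c=10330.969 ≈ 10331.0 km; running total=52400.6 km
Leg 6 bearing: y=sinΔλ·cosφ2=-0.99483224, x=cosφ1·sinφ2-sinφ1·cosφ2·cosΔλ=-0.08794261; θ=atan2(y, x)=-95.0518° <0 so +360° → 264.9482° ≈ 264.9°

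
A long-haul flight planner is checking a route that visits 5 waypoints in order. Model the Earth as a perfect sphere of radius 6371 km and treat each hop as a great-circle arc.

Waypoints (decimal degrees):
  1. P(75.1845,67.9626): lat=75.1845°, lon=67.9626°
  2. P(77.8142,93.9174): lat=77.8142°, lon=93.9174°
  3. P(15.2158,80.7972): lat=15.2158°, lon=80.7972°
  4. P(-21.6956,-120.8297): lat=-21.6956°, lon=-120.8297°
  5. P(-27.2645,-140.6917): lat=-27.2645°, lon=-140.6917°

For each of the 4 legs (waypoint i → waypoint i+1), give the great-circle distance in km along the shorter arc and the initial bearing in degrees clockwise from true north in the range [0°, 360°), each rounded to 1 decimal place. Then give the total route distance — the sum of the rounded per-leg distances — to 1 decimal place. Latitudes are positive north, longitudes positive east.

Leg 1: φ1=1.3122171, φ2=1.3581140, Δφ=0.0458969, Δλ=0.4529967 rad; a=sin²(Δφ/2)+cosφ1·cosφ2·sin²(Δλ/2)=0.0032485273; c=2·atan2(√a, √(1-a))=0.114053514; dist=6371·c=726.635 ≈ 726.6 km; running total=726.6 km
Leg 1 bearing: y=sinΔλ·cosφ2=0.09238280, x=cosφ1·sinφ2-sinφ1·cosφ2·cosΔλ=0.06646289; θ=atan2(y, x)=54.2677° ≈ 54.3°
Leg 2: φ1=1.3581140, φ2=0.2655658, Δφ=-1.0925482, Δλ=-0.2289907 rad; a=sin²(Δφ/2)+cosφ1·cosφ2·sin²(Δλ/2)=0.2725461804; c=2·atan2(√a, √(1-a))=1.098527829; dist=6371·c=6998.721 ≈ 6998.7 km; running total=7725.3 km
Leg 2 bearing: y=sinΔλ·cosφ2=-0.21903718, x=cosφ1·sinφ2-sinφ1·cosφ2·cosΔλ=-0.86318118; θ=atan2(y, x)=-165.7614° <0 so +360° → 194.2386° ≈ 194.2°
Leg 3: φ1=0.2655658, φ2=-0.3786597, Δφ=-0.6442255, Δλ=-3.5190533 rad; a=sin²(Δφ/2)+cosφ1·cosφ2·sin²(Δλ/2)=0.9652475311; c=2·atan2(√a, √(1-a))=2.766558365; dist=6371·c=17625.743 ≈ 17625.7 km; running total=25351.0 km
Leg 3 bearing: y=sinΔλ·cosφ2=0.34245253, x=cosφ1·sinφ2-sinφ1·cosφ2·cosΔλ=-0.13002002; θ=atan2(y, x)=110.7904° ≈ 110.8°
Leg 4: φ1=-0.3786597, φ2=-0.4758553, Δφ=-0.0971956, Δλ=-0.3466573 rad; a=sin²(Δφ/2)+cosφ1·cosφ2·sin²(Δλ/2)=0.0269257317; c=2·atan2(√a, √(1-a))=0.329672130; dist=6371·c=2100.341 ≈ 2100.3 km; running total=27451.3 km
Leg 4 bearing: y=sinΔλ·cosφ2=-0.30200940, x=cosφ1·sinφ2-sinφ1·cosφ2·cosΔλ=-0.11659018; θ=atan2(y, x)=-111.1090° <0 so +360° → 248.8910° ≈ 248.9°

Leg 1: dist=726.6 km, bearing=54.3°
Leg 2: dist=6998.7 km, bearing=194.2°
Leg 3: dist=17625.7 km, bearing=110.8°
Leg 4: dist=2100.3 km, bearing=248.9°
Total: 27451.3 km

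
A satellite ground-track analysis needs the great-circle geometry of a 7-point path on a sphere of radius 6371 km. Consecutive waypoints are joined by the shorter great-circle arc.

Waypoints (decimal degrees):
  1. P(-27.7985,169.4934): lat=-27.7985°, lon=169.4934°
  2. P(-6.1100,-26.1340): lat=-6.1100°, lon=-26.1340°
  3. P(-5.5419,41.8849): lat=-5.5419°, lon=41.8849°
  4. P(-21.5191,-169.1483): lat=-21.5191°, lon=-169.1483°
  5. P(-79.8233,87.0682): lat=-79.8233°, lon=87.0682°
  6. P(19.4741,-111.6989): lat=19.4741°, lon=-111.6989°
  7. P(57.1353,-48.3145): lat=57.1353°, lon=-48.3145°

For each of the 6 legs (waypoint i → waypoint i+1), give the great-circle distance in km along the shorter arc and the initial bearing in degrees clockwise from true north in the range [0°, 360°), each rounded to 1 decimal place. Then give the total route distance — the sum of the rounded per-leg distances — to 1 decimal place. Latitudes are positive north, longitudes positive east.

Leg 1: φ1=-0.4851754, φ2=-0.1066396, Δφ=0.3785357, Δλ=-3.4143422 rad; a=sin²(Δφ/2)+cosφ1·cosφ2·sin²(Δλ/2)=0.8987076440; c=2·atan2(√a, √(1-a))=2.493795979; dist=6371·c=15887.974 ≈ 15888.0 km; running total=15888.0 km
Leg 1 bearing: y=sinΔλ·cosφ2=0.26785015, x=cosφ1·sinφ2-sinφ1·cosφ2·cosΔλ=-0.54072651; θ=atan2(y, x)=153.6484° ≈ 153.6°
Leg 2: φ1=-0.1066396, φ2=-0.0967244, Δφ=0.0099152, Δλ=1.1871538 rad; a=sin²(Δφ/2)+cosφ1·cosφ2·sin²(Δλ/2)=0.3096430336; c=2·atan2(√a, √(1-a))=1.180228077; dist=6371·c=7519.233 ≈ 7519.2 km; running total=23407.2 km
Leg 2 bearing: y=sinΔλ·cosφ2=0.92297299, x=cosφ1·sinφ2-sinφ1·cosφ2·cosΔλ=-0.05637160; θ=atan2(y, x)=93.4951° ≈ 93.5°
Leg 3: φ1=-0.0967244, φ2=-0.3755791, Δφ=-0.2788547, Δλ=-3.6832242 rad; a=sin²(Δφ/2)+cosφ1·cosφ2·sin²(Δλ/2)=0.8789953491; c=2·atan2(√a, √(1-a))=2.431023406; dist=6371·c=15488.050 ≈ 15488.1 km; running total=38895.3 km
Leg 3 bearing: y=sinΔλ·cosφ2=0.47959950, x=cosφ1·sinφ2-sinφ1·cosφ2·cosΔλ=-0.44207965; θ=atan2(y, x)=132.6689° ≈ 132.7°
Leg 4: φ1=-0.3755791, φ2=-1.3931794, Δφ=-1.0176003, Δλ=4.4718215 rad; a=sin²(Δφ/2)+cosφ1·cosφ2·sin²(Δλ/2)=0.3390604775; c=2·atan2(√a, √(1-a))=1.243082840; dist=6371·c=7919.681 ≈ 7919.7 km; running total=46815.0 km
Leg 4 bearing: y=sinΔλ·cosφ2=-0.17159650, x=cosφ1·sinφ2-sinφ1·cosφ2·cosΔλ=-0.93110071; θ=atan2(y, x)=-169.5579° <0 so +360° → 190.4421° ≈ 190.4°
Leg 5: φ1=-1.3931794, φ2=0.3398872, Δφ=1.7330666, Δλ=-3.4691403 rad; a=sin²(Δφ/2)+cosφ1·cosφ2·sin²(Δλ/2)=0.7429281975; c=2·atan2(√a, √(1-a))=2.078139042; dist=6371·c=13239.824 ≈ 13239.8 km; running total=60054.8 km
Leg 5 bearing: y=sinΔλ·cosφ2=0.30331708, x=cosφ1·sinφ2-sinφ1·cosφ2·cosΔλ=-0.81972087; θ=atan2(y, x)=159.6943° ≈ 159.7°
Leg 6: φ1=0.3398872, φ2=0.9971991, Δφ=0.6573119, Δλ=1.1062665 rad; a=sin²(Δφ/2)+cosφ1·cosφ2·sin²(Δλ/2)=0.2453857764; c=2·atan2(√a, √(1-a))=1.036508271; dist=6371·c=6603.594 ≈ 6603.6 km; running total=66658.4 km
Leg 6 bearing: y=sinΔλ·cosφ2=0.48515293, x=cosφ1·sinφ2-sinφ1·cosφ2·cosΔλ=0.71085373; θ=atan2(y, x)=34.3133° ≈ 34.3°

Leg 1: dist=15888.0 km, bearing=153.6°
Leg 2: dist=7519.2 km, bearing=93.5°
Leg 3: dist=15488.1 km, bearing=132.7°
Leg 4: dist=7919.7 km, bearing=190.4°
Leg 5: dist=13239.8 km, bearing=159.7°
Leg 6: dist=6603.6 km, bearing=34.3°
Total: 66658.4 km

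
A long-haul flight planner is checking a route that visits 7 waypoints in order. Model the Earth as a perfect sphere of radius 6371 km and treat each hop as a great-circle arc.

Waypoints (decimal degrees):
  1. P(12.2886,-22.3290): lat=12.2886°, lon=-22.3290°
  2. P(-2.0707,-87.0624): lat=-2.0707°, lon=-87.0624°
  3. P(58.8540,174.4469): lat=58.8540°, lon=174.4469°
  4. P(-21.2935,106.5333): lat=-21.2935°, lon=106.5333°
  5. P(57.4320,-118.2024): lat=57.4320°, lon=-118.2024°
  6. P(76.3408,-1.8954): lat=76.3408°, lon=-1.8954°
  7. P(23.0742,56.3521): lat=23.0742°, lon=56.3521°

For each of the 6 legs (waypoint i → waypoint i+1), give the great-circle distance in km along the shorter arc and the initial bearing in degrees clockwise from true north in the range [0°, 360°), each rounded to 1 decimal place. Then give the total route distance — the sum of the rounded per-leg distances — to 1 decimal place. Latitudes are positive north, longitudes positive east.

Leg 1: φ1=0.2144765, φ2=-0.0361405, Δφ=-0.2506171, Δλ=-1.1298110 rad; a=sin²(Δφ/2)+cosφ1·cosφ2·sin²(Δλ/2)=0.2954557358; c=2·atan2(√a, √(1-a))=1.149341367; dist=6371·c=7322.454 ≈ 7322.5 km; running total=7322.5 km
Leg 1 bearing: y=sinΔλ·cosφ2=-0.90374099, x=cosφ1·sinφ2-sinφ1·cosφ2·cosΔλ=-0.12609042; θ=atan2(y, x)=-97.9427° <0 so +360° → 262.0573° ≈ 262.1°
Leg 2: φ1=-0.0361405, φ2=1.0271961, Δφ=1.0633366, Δλ=4.5641983 rad; a=sin²(Δφ/2)+cosφ1·cosφ2·sin²(Δλ/2)=0.5536206969; c=2·atan2(√a, √(1-a))=1.678244351; dist=6371·c=10692.095 ≈ 10692.1 km; running total=18014.6 km
Leg 2 bearing: y=sinΔλ·cosφ2=-0.51155180, x=cosφ1·sinφ2-sinφ1·cosφ2·cosΔλ=0.85253389; θ=atan2(y, x)=-30.9653° <0 so +360° → 329.0347° ≈ 329.0°
Leg 3: φ1=1.0271961, φ2=-0.3716417, Δφ=-1.3988378, Δλ=-1.1853159 rad; a=sin²(Δφ/2)+cosφ1·cosφ2·sin²(Δλ/2)=0.5647990817; c=2·atan2(√a, √(1-a))=1.700760041; dist=6371·c=10835.542 ≈ 10835.5 km; running total=28850.1 km
Leg 3 bearing: y=sinΔλ·cosφ2=-0.86335996, x=cosφ1·sinφ2-sinφ1·cosφ2·cosΔλ=-0.48766167; θ=atan2(y, x)=-119.4596° <0 so +360° → 240.5404° ≈ 240.5°
Leg 4: φ1=-0.3716417, φ2=1.0023775, Δφ=1.3740192, Δλ=-3.9223779 rad; a=sin²(Δφ/2)+cosφ1·cosφ2·sin²(Δλ/2)=0.8311624383; c=2·atan2(√a, √(1-a))=2.294713924; dist=6371·c=14619.622 ≈ 14619.6 km; running total=43469.7 km
Leg 4 bearing: y=sinΔλ·cosφ2=0.37887583, x=cosφ1·sinφ2-sinφ1·cosφ2·cosΔλ=0.64635815; θ=atan2(y, x)=30.3776° ≈ 30.4°
Leg 5: φ1=1.0023775, φ2=1.3323983, Δφ=0.3300208, Δλ=2.0299401 rad; a=sin²(Δφ/2)+cosφ1·cosφ2·sin²(Δλ/2)=0.1187090149; c=2·atan2(√a, √(1-a))=0.703501198; dist=6371·c=4482.006 ≈ 4482.0 km; running total=47951.7 km
Leg 5 bearing: y=sinΔλ·cosφ2=0.21168913, x=cosφ1·sinφ2-sinφ1·cosφ2·cosΔλ=0.61127445; θ=atan2(y, x)=19.1014° ≈ 19.1°
Leg 6: φ1=1.3323983, φ2=0.4027208, Δφ=-0.9296776, Δλ=1.0166107 rad; a=sin²(Δφ/2)+cosφ1·cosφ2·sin²(Δλ/2)=0.2524157362; c=2·atan2(√a, √(1-a))=1.052767528; dist=6371·c=6707.182 ≈ 6707.2 km; running total=54658.9 km
Leg 6 bearing: y=sinΔλ·cosφ2=0.78230128, x=cosφ1·sinφ2-sinφ1·cosφ2·cosΔλ=-0.37790585; θ=atan2(y, x)=115.7838° ≈ 115.8°

Leg 1: dist=7322.5 km, bearing=262.1°
Leg 2: dist=10692.1 km, bearing=329.0°
Leg 3: dist=10835.5 km, bearing=240.5°
Leg 4: dist=14619.6 km, bearing=30.4°
Leg 5: dist=4482.0 km, bearing=19.1°
Leg 6: dist=6707.2 km, bearing=115.8°
Total: 54658.9 km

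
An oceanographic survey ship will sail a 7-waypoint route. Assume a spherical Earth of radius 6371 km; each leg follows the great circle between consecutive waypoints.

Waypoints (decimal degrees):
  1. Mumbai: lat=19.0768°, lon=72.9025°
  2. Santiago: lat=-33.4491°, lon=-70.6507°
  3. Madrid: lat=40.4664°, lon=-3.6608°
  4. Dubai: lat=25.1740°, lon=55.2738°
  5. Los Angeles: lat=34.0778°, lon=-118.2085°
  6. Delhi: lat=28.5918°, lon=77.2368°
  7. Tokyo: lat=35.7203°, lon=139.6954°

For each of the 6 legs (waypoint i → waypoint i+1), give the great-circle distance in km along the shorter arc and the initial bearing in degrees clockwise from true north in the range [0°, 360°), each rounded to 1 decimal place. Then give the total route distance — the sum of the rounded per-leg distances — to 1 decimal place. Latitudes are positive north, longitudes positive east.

Leg 1: dist=16071.5 km, bearing=238.7°
Leg 2: dist=10707.2 km, bearing=44.8°
Leg 3: dist=5654.2 km, bearing=88.5°
Leg 4: dist=13390.7 km, bearing=353.7°
Leg 5: dist=12859.6 km, bearing=345.0°
Leg 6: dist=5835.6 km, bearing=65.2°
Total: 64518.8 km

Leg 1: φ1=0.3329530, φ2=-0.5837969, Δφ=-0.9167499, Δλ=-2.5054760 rad; a=sin²(Δφ/2)+cosφ1·cosφ2·sin²(Δλ/2)=0.9072346310; c=2·atan2(√a, √(1-a))=2.522610194; dist=6371·c=16071.5495 ≈ 16071.5 km; running total=16071.5 km
Leg 1 bearing: y=sinΔλ·cosφ2=-0.49568276, x=cosφ1·sinφ2-sinφ1·cosφ2·cosΔλ=-0.30155998; θ=atan2(y, x)=-121.3152° <0 so +360° → 238.6848° ≈ 238.7°
Leg 2: φ1=-0.5837969, φ2=0.7062719, Δφ=1.2900688, Δλ=1.1691943 rad; a=sin²(Δφ/2)+cosφ1·cosφ2·sin²(Δλ/2)=0.5547975987; c=2·atan2(√a, √(1-a))=1.680612112; dist=6371·c=10707.180 ≈ 10707.2 km; running total=26778.7 km
Leg 2 bearing: y=sinΔλ·cosφ2=0.70025543, x=cosφ1·sinφ2-sinφ1·cosφ2·cosΔλ=0.70542982; θ=atan2(y, x)=44.7891° ≈ 44.8°
Leg 3: φ1=0.7062719, φ2=0.4393692, Δφ=-0.2669027, Δλ=1.0286028 rad; a=sin²(Δφ/2)+cosφ1·cosφ2·sin²(Δλ/2)=0.1843218419; c=2·atan2(√a, √(1-a))=0.887495385; dist=6371·c=5654.233 ≈ 5654.2 km; running total=32432.9 km
Leg 3 bearing: y=sinΔλ·cosφ2=0.77522114, x=cosφ1·sinφ2-sinφ1·cosφ2·cosΔλ=0.02052761; θ=atan2(y, x)=88.4832° ≈ 88.5°
Leg 4: φ1=0.4393692, φ2=0.5947698, Δφ=0.1554006, Δλ=-3.0278373 rad; a=sin²(Δφ/2)+cosφ1·cosφ2·sin²(Δλ/2)=0.7532106246; c=2·atan2(√a, √(1-a))=2.101825730; dist=6371·c=13390.732 ≈ 13390.7 km; running total=45823.6 km
Leg 4 bearing: y=sinΔλ·cosφ2=-0.09401790, x=cosφ1·sinφ2-sinφ1·cosφ2·cosΔλ=0.85714535; θ=atan2(y, x)=-6.2596° <0 so +360° → 353.7404° ≈ 353.7°
Leg 5: φ1=0.5947698, φ2=0.4990210, Δφ=-0.0957488, Δλ=3.4111640 rad; a=sin²(Δφ/2)+cosφ1·cosφ2·sin²(Δλ/2)=0.7164278560; c=2·atan2(√a, √(1-a))=2.018454566; dist=6371·c=12859.574 ≈ 12859.6 km; running total=58683.2 km
Leg 5 bearing: y=sinΔλ·cosφ2=-0.23384116, x=cosφ1·sinφ2-sinφ1·cosφ2·cosΔλ=0.87060568; θ=atan2(y, x)=-15.0346° <0 so +360° → 344.9654° ≈ 345.0°
Leg 6: φ1=0.4990210, φ2=0.6234368, Δφ=0.1244158, Δλ=1.0901082 rad; a=sin²(Δφ/2)+cosφ1·cosφ2·sin²(Δλ/2)=0.1954879425; c=2·atan2(√a, √(1-a))=0.915966707; dist=6371·c=5835.624 ≈ 5835.6 km; running total=64518.8 km
Leg 6 bearing: y=sinΔλ·cosφ2=0.71987239, x=cosφ1·sinφ2-sinφ1·cosφ2·cosΔλ=0.33297654; θ=atan2(y, x)=65.1771° ≈ 65.2°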